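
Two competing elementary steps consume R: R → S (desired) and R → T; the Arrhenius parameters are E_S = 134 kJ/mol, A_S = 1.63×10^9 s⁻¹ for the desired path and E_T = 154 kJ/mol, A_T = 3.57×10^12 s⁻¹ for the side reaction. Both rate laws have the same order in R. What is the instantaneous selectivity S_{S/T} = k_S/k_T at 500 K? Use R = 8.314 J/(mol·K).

0.0561

Since both paths have the same order in R, the concentration cancels and S_{S/T} = k_S/k_T = (A_S/A_T)·exp[(E_T−E_S)/(RT)].
(E_T−E_S)/(RT) = (154−134)×10³/(8.314×500) = 20000/4157 = 4.811.
k_S/k_T = (1.63×10^9/3.57×10^12)·exp(4.811) = 4.566×10^-4 × 122.9 = 0.0561.
Since E_S < E_T, lowering the temperature improves selectivity toward S.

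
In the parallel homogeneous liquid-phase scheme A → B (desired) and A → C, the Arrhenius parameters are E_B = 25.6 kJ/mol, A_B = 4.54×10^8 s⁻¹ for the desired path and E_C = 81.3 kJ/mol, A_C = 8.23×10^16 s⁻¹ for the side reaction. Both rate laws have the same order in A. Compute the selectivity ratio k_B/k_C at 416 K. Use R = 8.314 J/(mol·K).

0.0544

k_B/k_C = (A_B/A_C)·exp[−(E_B−E_C)/(RT)] = (A_B/A_C)·exp[(E_C−E_B)/(RT)].
(E_C−E_B)/(RT) = (81.3−25.6)×10³/(8.314×416) = 55700/3459 = 16.10.
k_B/k_C = (4.54×10^8/8.23×10^16)·exp(16.10) = 5.516×10^-9 × 9.867×10^6 = 0.0544.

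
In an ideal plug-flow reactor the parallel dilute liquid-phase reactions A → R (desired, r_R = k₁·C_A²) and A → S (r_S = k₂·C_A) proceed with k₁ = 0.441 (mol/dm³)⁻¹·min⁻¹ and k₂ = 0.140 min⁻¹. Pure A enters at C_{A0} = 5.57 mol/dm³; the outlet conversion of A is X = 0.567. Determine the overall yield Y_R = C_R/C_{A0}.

0.523

C_A = C_{A0}(1−X) = 2.412 mol/dm³.
Along a PFR/batch, dC_S/dC_A = −r_S/(r_R+r_S) = −k₂/(k₂+k₁·C_A).
Integrating from C_{A0} to C_A: C_S = (0.140/0.441)·ln[(0.140+0.441·5.57)/(0.140+0.441·2.41)] = 0.3175·ln(2.596/1.204) = 0.2441 mol/dm³.
Then C_R = (C_{A0}−C_A) − C_S = 3.158 − 0.2441 = 2.914 mol/dm³.
Y_R = C_R/C_{A0} = 2.914/5.57 = 0.523.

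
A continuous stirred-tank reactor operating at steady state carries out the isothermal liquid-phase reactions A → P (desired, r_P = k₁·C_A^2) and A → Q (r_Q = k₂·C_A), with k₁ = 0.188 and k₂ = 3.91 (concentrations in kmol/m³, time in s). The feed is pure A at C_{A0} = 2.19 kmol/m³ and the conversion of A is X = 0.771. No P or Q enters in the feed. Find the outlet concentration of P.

0.0398 kmol/m³

Exit C_A = C_{A0}(1−X) = 2.19×0.229 = 0.5015 kmol/m³.
In a CSTR the entire volume is at exit conditions, so r_P = 0.188×0.5015^2 = 0.04728 and r_Q = 3.91×0.5015 = 1.961.
Fraction of consumed A going to P: r_P/(r_P+r_Q) = 0.02355.
C_P = 0.02355·C_{A0}·X = 0.02355×2.19×0.771 = 0.0398 kmol/m³.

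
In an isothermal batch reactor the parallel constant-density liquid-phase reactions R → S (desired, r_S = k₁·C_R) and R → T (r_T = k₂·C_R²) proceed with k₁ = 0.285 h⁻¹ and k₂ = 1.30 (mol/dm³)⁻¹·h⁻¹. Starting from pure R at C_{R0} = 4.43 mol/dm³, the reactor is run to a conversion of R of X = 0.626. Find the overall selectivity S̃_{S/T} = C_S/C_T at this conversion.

C_R = C_{R0}(1−X) = 1.657 mol/dm³.
Along a PFR/batch, dC_S/dC_R = −r_S/(r_S+r_T) = −k₁/(k₁+k₂·C_R).
Integrating from C_{R0} to C_R: C_S = (0.285/1.30)·ln[(0.285+1.30·4.43)/(0.285+1.30·1.66)] = 0.2192·ln(6.044/2.439) = 0.1990 mol/dm³.
C_T = (C_{R0}−C_R)−C_S = 2.574 mol/dm³; S̃_{S/T} = 0.1990/2.574 = 0.0773.

0.0773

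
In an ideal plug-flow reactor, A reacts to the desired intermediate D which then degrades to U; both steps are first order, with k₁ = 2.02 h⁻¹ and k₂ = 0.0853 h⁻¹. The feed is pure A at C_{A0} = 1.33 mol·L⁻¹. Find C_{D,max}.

Evaluating C_D at τ_opt = ln(k₂/k₁)/(k₂−k₁) gives C_{D,max}/C_{A0} = (k₁/k₂)^[k₂/(k₂−k₁)].
= (2.02/0.0853)^(0.0853/(0.0853−2.02)) = (23.68)^(-0.04409) = 0.8698.
C_{D,max} = 0.8698×1.33 = 1.16 mol·L⁻¹.

1.16 mol·L⁻¹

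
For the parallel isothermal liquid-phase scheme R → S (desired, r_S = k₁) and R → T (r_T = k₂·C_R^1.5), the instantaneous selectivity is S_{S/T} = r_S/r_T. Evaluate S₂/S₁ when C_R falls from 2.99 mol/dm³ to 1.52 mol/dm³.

S_{S/T} = (k₁/k₂)·C_R^-1.5, so S₂/S₁ = (C_{R,2}/C_{R,1})^-1.5.
= (1.52/2.99)^(-1.5) = (0.5084)^(-1.5) = 2.76.

2.76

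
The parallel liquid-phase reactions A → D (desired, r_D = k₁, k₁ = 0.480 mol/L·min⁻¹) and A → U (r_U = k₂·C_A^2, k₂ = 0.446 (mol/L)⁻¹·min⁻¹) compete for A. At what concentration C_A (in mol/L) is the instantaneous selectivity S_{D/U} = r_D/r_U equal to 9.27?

0.341 mol/L

S_{D/U} = (k₁/k₂)·C_A^-2 ⇒ C_A = (S·k₂/k₁)^(-0.5).
= (9.27×0.446/0.480)^(-0.5) = (8.613)^(-0.5) = 0.341 mol/L.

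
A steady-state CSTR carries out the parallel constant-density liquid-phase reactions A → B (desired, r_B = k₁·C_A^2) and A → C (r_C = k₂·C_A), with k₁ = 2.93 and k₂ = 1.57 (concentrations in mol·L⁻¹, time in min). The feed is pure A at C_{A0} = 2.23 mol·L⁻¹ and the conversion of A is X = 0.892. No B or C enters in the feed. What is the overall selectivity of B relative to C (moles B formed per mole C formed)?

Exit C_A = C_{A0}(1−X) = 2.23×0.108 = 0.2408 mol·L⁻¹.
Rates in a CSTR are evaluated at the outlet concentration: r_B = 2.93×0.2408^2 = 0.1700, r_C = 1.57×0.2408 = 0.3781.
Overall selectivity = C_B/C_C = r_Bτ/(r_Cτ) = r_B/r_C = 0.449.

0.449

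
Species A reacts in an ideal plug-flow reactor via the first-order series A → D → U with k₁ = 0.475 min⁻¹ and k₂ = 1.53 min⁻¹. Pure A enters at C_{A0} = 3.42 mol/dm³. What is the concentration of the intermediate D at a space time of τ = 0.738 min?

For first-order series with pure A initially, C_D(τ) = k₁C_{A0}/(k₂−k₁)·(e^(−k₁τ) − e^(−k₂τ)).
e^(−k₁τ) = e^(−0.475×0.738) = e^(−0.3505) = 0.7043; e^(−k₂τ) = e^(−1.129) = 0.3233.
C_D = 0.475×3.42/(1.53−0.475) × (0.7043−0.3233) = 1.540×0.3810 = 0.5867 mol/dm³.

0.587 mol/dm³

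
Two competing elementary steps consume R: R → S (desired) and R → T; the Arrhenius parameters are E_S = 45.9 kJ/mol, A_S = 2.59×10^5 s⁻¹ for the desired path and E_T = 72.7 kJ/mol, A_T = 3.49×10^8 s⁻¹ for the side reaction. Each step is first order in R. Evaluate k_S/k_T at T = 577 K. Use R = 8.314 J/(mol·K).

k_S/k_T = (A_S/A_T)·exp[−(E_S−E_T)/(RT)] = (A_S/A_T)·exp[(E_T−E_S)/(RT)].
(E_T−E_S)/(RT) = (72.7−45.9)×10³/(8.314×577) = 26800/4797 = 5.587.
k_S/k_T = (2.59×10^5/3.49×10^8)·exp(5.587) = 7.421×10^-4 × 266.8 = 0.198.
Since E_S < E_T, lowering the temperature improves selectivity toward S.

0.198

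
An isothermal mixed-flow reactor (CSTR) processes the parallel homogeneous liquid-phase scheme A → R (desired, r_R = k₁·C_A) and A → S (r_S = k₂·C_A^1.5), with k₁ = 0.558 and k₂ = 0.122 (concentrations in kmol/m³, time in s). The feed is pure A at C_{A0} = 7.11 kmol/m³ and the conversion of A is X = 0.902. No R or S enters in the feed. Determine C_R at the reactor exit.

Exit C_A = C_{A0}(1−X) = 7.11×0.0980 = 0.6968 kmol/m³.
A CSTR operates uniformly at the exit composition, giving r_R = 0.3888 and r_S = 0.07096 (each k·C_A^n at C_A = 0.6968).
Fraction of consumed A going to R: r_R/(r_R+r_S) = 0.8457.
C_R = 0.8457·C_{A0}·X = 0.8457×7.11×0.902 = 5.42 kmol/m³.

5.42 kmol/m³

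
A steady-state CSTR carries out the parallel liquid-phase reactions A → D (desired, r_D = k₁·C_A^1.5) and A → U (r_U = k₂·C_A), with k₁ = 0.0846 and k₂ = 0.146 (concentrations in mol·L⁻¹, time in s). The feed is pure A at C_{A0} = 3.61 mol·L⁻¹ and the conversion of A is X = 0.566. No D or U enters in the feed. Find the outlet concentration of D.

Exit C_A = C_{A0}(1−X) = 3.61×0.434 = 1.567 mol·L⁻¹.
A CSTR operates uniformly at the exit composition, giving r_D = 0.1659 and r_U = 0.2287 (each k·C_A^n at C_A = 1.567).
Fraction of consumed A going to D: r_D/(r_D+r_U) = 0.4204.
C_D = 0.4204·C_{A0}·X = 0.4204×3.61×0.566 = 0.859 mol·L⁻¹.

0.859 mol·L⁻¹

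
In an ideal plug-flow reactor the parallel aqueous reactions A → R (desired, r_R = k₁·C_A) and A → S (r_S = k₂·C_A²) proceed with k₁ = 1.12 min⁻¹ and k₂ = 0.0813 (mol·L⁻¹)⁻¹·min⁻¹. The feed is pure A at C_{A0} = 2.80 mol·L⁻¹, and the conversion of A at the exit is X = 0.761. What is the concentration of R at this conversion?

1.90 mol·L⁻¹

C_A = C_{A0}(1−X) = 0.6692 mol·L⁻¹.
Along a PFR/batch, dC_R/dC_A = −r_R/(r_R+r_S) = −k₁/(k₁+k₂·C_A).
Integrating from C_{A0} to C_A: C_R = (1.12/0.0813)·ln[(1.12+0.0813·2.80)/(1.12+0.0813·0.669)] = 13.78·ln(1.348/1.174) = 1.895 mol·L⁻¹.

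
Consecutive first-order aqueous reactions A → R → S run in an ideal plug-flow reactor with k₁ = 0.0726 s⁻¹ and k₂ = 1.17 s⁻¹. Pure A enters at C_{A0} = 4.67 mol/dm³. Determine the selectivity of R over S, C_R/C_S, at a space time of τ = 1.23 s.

1.10

The intermediate concentration in a first-order A→B→C sequence is C_R = k₁C_{A0}(e^(−k₁τ) − e^(−k₂τ))/(k₂−k₁).
e^(−k₁τ) = e^(−0.0726×1.23) = e^(−0.08930) = 0.9146; e^(−k₂τ) = e^(−1.439) = 0.2371.
C_R = 0.0726×4.67/(1.17−0.0726) × (0.9146−0.2371) = 0.3090×0.6774 = 0.2093 mol/dm³.
C_A = C_{A0}e^(−k₁τ) = 4.271 mol/dm³, so C_S = C_{A0}−C_A−C_R = 0.1897 mol/dm³; C_R/C_S = 1.10.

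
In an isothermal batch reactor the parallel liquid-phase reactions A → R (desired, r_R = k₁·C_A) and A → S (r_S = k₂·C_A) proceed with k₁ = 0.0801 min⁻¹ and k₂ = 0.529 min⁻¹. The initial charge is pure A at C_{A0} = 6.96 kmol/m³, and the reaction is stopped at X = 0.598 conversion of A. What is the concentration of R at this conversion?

C_A = C_{A0}(1−X) = 2.798 kmol/m³.
Both paths are first order in A, so the instantaneous fraction to R is constant: dC_R/d(−C_A) = k₁/(k₁+k₂) = 0.1315.
C_R = 0.1315·(C_{A0}−C_A) = 0.1315×4.162 = 0.547 kmol/m³.

0.547 kmol/m³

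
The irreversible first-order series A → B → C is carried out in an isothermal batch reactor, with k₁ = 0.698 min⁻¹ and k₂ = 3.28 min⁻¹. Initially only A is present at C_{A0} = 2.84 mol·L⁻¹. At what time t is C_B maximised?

0.599 min

The intermediate peaks when r₁ = r₂, i.e. k₁e^(−k₁t) = k₂e^(−k₂t), giving t_opt = ln(k₂/k₁)/(k₂−k₁).
= ln(3.28/0.698)/(3.28−0.698) = ln(4.699)/2.582 = 1.547/2.582 = 0.599 min.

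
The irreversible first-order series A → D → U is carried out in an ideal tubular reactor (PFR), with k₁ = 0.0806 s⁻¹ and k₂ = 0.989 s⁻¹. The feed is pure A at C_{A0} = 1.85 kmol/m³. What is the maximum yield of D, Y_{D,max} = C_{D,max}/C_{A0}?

At the optimum, C_{D,max}/C_{A0} = (k₁/k₂)^[k₂/(k₂−k₁)].
= (0.0806/0.989)^(0.989/(0.989−0.0806)) = (0.08150)^(1.089) = 0.06524.

0.0652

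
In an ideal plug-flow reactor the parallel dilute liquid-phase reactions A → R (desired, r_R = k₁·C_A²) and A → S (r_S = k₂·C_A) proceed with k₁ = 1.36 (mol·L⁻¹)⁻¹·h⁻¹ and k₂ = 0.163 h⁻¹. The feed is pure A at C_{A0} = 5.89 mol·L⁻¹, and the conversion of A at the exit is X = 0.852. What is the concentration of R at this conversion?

4.80 mol·L⁻¹

C_A = C_{A0}(1−X) = 0.8717 mol·L⁻¹.
Along a PFR/batch, dC_S/dC_A = −r_S/(r_R+r_S) = −k₂/(k₂+k₁·C_A).
Integrating from C_{A0} to C_A: C_S = (0.163/1.36)·ln[(0.163+1.36·5.89)/(0.163+1.36·0.872)] = 0.1199·ln(8.173/1.349) = 0.2160 mol·L⁻¹.
Then C_R = (C_{A0}−C_A) − C_S = 5.018 − 0.2160 = 4.802 mol·L⁻¹.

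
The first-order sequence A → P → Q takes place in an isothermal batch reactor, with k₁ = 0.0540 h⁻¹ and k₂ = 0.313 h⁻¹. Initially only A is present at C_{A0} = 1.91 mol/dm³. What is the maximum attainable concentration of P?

At the optimum, C_{P,max}/C_{A0} = (k₁/k₂)^[k₂/(k₂−k₁)].
= (0.0540/0.313)^(0.313/(0.313−0.0540)) = (0.1725)^(1.208) = 0.1196.
C_{P,max} = 0.1196×1.91 = 0.228 mol/dm³.

0.228 mol/dm³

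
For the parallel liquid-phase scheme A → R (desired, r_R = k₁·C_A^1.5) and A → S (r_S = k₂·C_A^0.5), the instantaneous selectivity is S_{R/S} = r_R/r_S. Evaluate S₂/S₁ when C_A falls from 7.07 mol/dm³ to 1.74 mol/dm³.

S_{R/S} = (k₁/k₂)·C_A, so S₂/S₁ = (C_{A,2}/C_{A,1}).
= 1.74/7.07 = 0.246.

0.246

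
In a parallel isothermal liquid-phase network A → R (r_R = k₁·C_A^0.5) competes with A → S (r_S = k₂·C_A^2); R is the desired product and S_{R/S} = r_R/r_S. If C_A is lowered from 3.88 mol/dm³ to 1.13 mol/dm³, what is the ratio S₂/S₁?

S_{R/S} = (k₁/k₂)·C_A^-1.5, so S₂/S₁ = (C_{A,2}/C_{A,1})^-1.5.
= (1.13/3.88)^(-1.5) = (0.2912)^(-1.5) = 6.36.
Selectivity toward R rises as C_A falls — low-concentration operation is favoured.

6.36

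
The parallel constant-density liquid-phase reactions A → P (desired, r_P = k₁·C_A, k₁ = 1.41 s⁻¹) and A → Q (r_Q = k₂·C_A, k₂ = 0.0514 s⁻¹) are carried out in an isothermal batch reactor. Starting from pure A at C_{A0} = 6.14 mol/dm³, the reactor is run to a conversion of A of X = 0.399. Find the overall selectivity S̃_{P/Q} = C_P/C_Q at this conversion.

C_A = C_{A0}(1−X) = 3.690 mol/dm³.
Both paths are first order in A, so the instantaneous fraction to P is constant: dC_P/d(−C_A) = k₁/(k₁+k₂) = 0.9648.
C_P = 0.9648·(C_{A0}−C_A) = 0.9648×2.450 = 2.36 mol/dm³.
C_Q = (C_{A0}−C_A)−C_P = 0.08617 mol/dm³; S̃_{P/Q} = 2.364/0.08617 = 27.4.

27.4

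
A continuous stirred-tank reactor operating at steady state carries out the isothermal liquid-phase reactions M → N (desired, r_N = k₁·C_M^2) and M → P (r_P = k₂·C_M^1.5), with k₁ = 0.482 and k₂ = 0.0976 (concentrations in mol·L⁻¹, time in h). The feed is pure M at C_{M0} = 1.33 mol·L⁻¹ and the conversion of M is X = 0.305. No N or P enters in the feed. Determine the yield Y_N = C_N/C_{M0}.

Exit C_M = C_{M0}(1−X) = 1.33×0.695 = 0.9244 mol·L⁻¹.
A CSTR operates uniformly at the exit composition, giving r_N = 0.4118 and r_P = 0.08674 (each k·C_M^n at C_M = 0.9244).
Fraction of consumed M going to N: r_N/(r_N+r_P) = 0.8260.
C_N = 0.8260·C_{M0}·X = 0.8260×1.33×0.305 = 0.335 mol·L⁻¹; Y_N = C_N/C_{M0} = 0.252.

0.252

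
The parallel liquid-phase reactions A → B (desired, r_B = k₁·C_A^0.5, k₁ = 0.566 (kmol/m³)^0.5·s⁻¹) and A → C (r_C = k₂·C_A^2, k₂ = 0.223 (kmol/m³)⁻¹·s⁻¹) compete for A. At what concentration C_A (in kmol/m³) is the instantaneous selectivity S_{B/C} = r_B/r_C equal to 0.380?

S_{B/C} = (k₁/k₂)·C_A^-1.5 ⇒ C_A = (S·k₂/k₁)^(1/(-1.5)).
= (0.380×0.223/0.566)^(-0.6667) = (0.1497)^(-0.6667) = 3.55 kmol/m³.

3.55 kmol/m³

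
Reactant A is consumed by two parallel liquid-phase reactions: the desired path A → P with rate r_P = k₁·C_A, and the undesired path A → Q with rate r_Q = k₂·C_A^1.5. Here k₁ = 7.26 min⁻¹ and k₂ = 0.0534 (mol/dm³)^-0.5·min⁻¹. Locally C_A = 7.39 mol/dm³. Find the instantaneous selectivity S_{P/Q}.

S_{P/Q} = r_P/r_Q = (k₁·C_A)/(k₂·C_A^1.5) = (k₁/k₂)·C_A^-0.5.
= (7.26×7.390) / (0.0534×7.390^1.5) = 53.65/1.073 = 50.0.
The undesired path is higher order in A, so low C_A (CSTR or dilute feed) favours P.

50.0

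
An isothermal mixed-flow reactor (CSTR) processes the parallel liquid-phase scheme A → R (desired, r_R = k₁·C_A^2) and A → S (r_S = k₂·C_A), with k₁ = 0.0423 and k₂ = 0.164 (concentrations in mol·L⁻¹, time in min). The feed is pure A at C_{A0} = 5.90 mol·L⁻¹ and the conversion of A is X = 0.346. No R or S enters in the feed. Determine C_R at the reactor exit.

1.02 mol·L⁻¹

Exit C_A = C_{A0}(1−X) = 5.90×0.654 = 3.859 mol·L⁻¹.
In a CSTR the entire volume is at exit conditions, so r_R = 0.0423×3.859^2 = 0.6298 and r_S = 0.164×3.859 = 0.6328.
Fraction of consumed A going to R: r_R/(r_R+r_S) = 0.4988.
C_R = 0.4988·C_{A0}·X = 0.4988×5.90×0.346 = 1.02 mol·L⁻¹.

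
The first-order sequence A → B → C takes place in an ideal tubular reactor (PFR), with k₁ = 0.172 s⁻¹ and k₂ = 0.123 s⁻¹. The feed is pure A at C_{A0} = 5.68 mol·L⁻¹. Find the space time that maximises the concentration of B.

For first-order series the maximum of C_B occurs at τ_opt = ln(k₂/k₁)/(k₂−k₁).
= ln(0.123/0.172)/(0.123−0.172) = ln(0.7151)/-0.04900 = -0.3353/-0.04900 = 6.84 s.

6.84 s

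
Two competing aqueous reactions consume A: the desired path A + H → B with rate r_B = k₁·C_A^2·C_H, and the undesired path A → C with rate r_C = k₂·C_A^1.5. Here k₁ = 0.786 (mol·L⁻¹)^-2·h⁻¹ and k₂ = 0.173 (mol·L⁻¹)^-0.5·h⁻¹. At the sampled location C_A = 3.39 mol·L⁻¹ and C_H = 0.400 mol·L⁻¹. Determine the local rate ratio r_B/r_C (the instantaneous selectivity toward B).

3.35

S_{B/C} = r_B/r_C = (k₁·C_A^2·C_H)/(k₂·C_A^1.5) = (k₁/k₂)·C_A^0.5·C_H.
= (0.786×3.390^2×0.4000) / (0.173×3.390^1.5) = 3.613/1.080 = 3.35.
Since the desired path is higher order in A, keeping C_A high (PFR or concentrated feed) favours B.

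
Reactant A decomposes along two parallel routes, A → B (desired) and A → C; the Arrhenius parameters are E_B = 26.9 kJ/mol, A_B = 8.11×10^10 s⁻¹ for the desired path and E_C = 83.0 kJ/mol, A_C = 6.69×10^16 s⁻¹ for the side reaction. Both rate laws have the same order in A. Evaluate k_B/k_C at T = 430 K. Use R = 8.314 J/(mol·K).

Since both paths have the same order in A, the concentration cancels and S_{B/C} = k_B/k_C = (A_B/A_C)·exp[(E_C−E_B)/(RT)].
(E_C−E_B)/(RT) = (83.0−26.9)×10³/(8.314×430) = 56100/3575 = 15.69.
k_B/k_C = (8.11×10^10/6.69×10^16)·exp(15.69) = 1.212×10^-6 × 6.532×10^6 = 7.92.
Since E_B < E_C, lowering the temperature improves selectivity toward B.

7.92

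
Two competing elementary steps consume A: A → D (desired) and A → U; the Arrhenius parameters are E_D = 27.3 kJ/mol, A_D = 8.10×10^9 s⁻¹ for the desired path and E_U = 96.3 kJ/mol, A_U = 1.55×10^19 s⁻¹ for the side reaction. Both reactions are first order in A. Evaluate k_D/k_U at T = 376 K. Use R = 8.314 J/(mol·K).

2.01

Since both paths have the same order in A, the concentration cancels and S_{D/U} = k_D/k_U = (A_D/A_U)·exp[(E_U−E_D)/(RT)].
(E_U−E_D)/(RT) = (96.3−27.3)×10³/(8.314×376) = 69000/3126 = 22.07.
k_D/k_U = (8.10×10^9/1.55×10^19)·exp(22.07) = 5.226×10^-10 × 3.854×10^9 = 2.01.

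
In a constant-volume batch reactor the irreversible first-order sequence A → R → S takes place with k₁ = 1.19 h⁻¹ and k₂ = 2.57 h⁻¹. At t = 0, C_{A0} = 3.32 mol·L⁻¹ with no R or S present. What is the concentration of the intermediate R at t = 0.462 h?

For first-order series with pure A initially, C_R(t) = k₁C_{A0}/(k₂−k₁)·(e^(−k₁t) − e^(−k₂t)).
e^(−k₁t) = e^(−1.19×0.462) = e^(−0.5498) = 0.5771; e^(−k₂t) = e^(−1.187) = 0.3050.
C_R = 1.19×3.32/(2.57−1.19) × (0.5771−0.3050) = 2.863×0.2720 = 0.7788 mol·L⁻¹.

0.779 mol·L⁻¹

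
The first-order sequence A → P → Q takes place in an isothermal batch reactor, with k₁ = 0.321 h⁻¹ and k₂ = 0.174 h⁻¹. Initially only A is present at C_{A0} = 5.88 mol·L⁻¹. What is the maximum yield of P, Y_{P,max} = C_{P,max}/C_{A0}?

0.484

Evaluating C_P at t_opt = ln(k₂/k₁)/(k₂−k₁) gives C_{P,max}/C_{A0} = (k₁/k₂)^[k₂/(k₂−k₁)].
= (0.321/0.174)^(0.174/(0.174−0.321)) = (1.845)^(-1.184) = 0.4844.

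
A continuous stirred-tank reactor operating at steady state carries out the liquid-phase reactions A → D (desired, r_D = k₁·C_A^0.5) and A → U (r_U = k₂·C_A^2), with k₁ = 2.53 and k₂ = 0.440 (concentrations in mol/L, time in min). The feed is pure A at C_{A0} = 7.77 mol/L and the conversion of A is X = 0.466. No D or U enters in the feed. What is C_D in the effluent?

Exit C_A = C_{A0}(1−X) = 7.77×0.534 = 4.149 mol/L.
A CSTR operates uniformly at the exit composition, giving r_D = 5.153 and r_U = 7.575 (each k·C_A^n at C_A = 4.149).
Fraction of consumed A going to D: r_D/(r_D+r_U) = 0.4049.
C_D = 0.4049·C_{A0}·X = 0.4049×7.77×0.466 = 1.47 mol/L.

1.47 mol/L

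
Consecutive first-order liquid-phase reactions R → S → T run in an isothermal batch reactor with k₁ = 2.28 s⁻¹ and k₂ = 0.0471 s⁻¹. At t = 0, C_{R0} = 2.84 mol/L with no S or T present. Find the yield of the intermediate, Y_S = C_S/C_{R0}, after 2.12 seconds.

For first-order series with pure R initially, C_S(t) = k₁C_{R0}/(k₂−k₁)·(e^(−k₁t) − e^(−k₂t)).
e^(−k₁t) = e^(−2.28×2.12) = e^(−4.834) = 0.007958; e^(−k₂t) = e^(−0.09985) = 0.9050.
C_S = 2.28×2.84/(0.0471−2.28) × (0.007958−0.9050) = (-2.900)×(-0.8970) = 2.601 mol/L.
Y_S = C_S/C_{R0} = 2.601/2.84 = 0.916.

0.916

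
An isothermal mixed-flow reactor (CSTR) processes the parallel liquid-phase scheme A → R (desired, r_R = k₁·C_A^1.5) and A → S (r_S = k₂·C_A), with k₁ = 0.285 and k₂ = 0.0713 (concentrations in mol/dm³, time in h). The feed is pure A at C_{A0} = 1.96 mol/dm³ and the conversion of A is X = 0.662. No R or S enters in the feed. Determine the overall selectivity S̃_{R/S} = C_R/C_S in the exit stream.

Exit C_A = C_{A0}(1−X) = 1.96×0.338 = 0.6625 mol/dm³.
In a CSTR the entire volume is at exit conditions, so r_R = 0.285×0.6625^1.5 = 0.1537 and r_S = 0.0713×0.6625 = 0.04723.
Overall selectivity = C_R/C_S = r_Rτ/(r_Sτ) = r_R/r_S = 3.25.

3.25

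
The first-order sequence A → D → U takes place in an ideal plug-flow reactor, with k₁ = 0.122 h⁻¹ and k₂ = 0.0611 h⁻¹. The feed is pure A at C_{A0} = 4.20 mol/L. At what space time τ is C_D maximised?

For first-order series the maximum of C_D occurs at τ_opt = ln(k₂/k₁)/(k₂−k₁).
= ln(0.0611/0.122)/(0.0611−0.122) = ln(0.5008)/-0.06090 = -0.6915/-0.06090 = 11.4 h.

11.4 h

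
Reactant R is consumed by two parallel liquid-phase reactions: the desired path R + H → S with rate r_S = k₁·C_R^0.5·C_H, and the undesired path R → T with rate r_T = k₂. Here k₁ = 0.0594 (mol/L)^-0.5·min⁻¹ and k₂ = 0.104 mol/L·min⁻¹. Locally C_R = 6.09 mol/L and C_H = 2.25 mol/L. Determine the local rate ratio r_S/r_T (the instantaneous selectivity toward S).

S_{S/T} = r_S/r_T = (k₁·C_R^0.5·C_H)/(k₂) = (k₁/k₂)·C_R^0.5·C_H.
= (0.0594×6.090^0.5×2.250) / (0.104) = 0.3298/0.1040 = 3.17.

3.17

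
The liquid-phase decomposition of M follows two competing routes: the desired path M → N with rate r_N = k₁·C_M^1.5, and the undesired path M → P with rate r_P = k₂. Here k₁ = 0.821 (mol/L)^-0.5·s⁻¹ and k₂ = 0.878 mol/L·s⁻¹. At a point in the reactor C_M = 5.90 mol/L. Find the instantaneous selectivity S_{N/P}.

S_{N/P} = r_N/r_P = (k₁·C_M^1.5)/(k₂) = (k₁/k₂)·C_M^1.5.
= (0.821×5.900^1.5) / (0.878) = 11.77/0.8780 = 13.4.
Since the desired path is higher order in M, keeping C_M high (PFR or concentrated feed) favours N.

13.4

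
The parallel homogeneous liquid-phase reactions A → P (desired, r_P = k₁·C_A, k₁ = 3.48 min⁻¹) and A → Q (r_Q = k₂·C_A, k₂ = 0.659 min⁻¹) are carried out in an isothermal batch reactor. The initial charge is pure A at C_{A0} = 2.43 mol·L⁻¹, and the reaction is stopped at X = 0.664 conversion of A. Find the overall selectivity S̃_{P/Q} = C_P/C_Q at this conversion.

C_A = C_{A0}(1−X) = 0.8165 mol·L⁻¹.
Both paths are first order in A, so the instantaneous fraction to P is constant: dC_P/d(−C_A) = k₁/(k₁+k₂) = 0.8408.
C_P = 0.8408·(C_{A0}−C_A) = 0.8408×1.614 = 1.36 mol·L⁻¹.
C_Q = (C_{A0}−C_A)−C_P = 0.2569 mol·L⁻¹; S̃_{P/Q} = 1.357/0.2569 = 5.28.

5.28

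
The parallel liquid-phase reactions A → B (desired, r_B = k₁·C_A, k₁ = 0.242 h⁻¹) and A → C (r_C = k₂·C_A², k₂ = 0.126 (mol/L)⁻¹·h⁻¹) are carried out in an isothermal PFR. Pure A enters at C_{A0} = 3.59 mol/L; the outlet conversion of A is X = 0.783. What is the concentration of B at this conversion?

C_A = C_{A0}(1−X) = 0.7790 mol/L.
Along a PFR/batch, dC_B/dC_A = −r_B/(r_B+r_C) = −k₁/(k₁+k₂·C_A).
Integrating from C_{A0} to C_A: C_B = (0.242/0.126)·ln[(0.242+0.126·3.59)/(0.242+0.126·0.779)] = 1.921·ln(0.6943/0.3402) = 1.370 mol/L.

1.37 mol/L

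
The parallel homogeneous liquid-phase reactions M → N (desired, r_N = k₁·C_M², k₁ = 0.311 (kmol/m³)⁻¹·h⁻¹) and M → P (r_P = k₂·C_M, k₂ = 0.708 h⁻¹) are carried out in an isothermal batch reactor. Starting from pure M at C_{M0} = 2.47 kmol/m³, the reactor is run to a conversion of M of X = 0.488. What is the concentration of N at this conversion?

C_M = C_{M0}(1−X) = 1.265 kmol/m³.
Along a PFR/batch, dC_P/dC_M = −r_P/(r_N+r_P) = −k₂/(k₂+k₁·C_M).
Integrating from C_{M0} to C_M: C_P = (0.708/0.311)·ln[(0.708+0.311·2.47)/(0.708+0.311·1.26)] = 2.277·ln(1.476/1.101) = 0.6669 kmol/m³.
Then C_N = (C_{M0}−C_M) − C_P = 1.205 − 0.6669 = 0.5384 kmol/m³.

0.538 kmol/m³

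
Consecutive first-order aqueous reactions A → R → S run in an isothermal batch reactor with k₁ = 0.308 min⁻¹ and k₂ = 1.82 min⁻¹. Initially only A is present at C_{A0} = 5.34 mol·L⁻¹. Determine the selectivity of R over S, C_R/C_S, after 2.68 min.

Solving the coupled first-order balances gives C_R(t) = [k₁/(k₂−k₁)]·C_{A0}·(e^(−k₁t) − e^(−k₂t)).
e^(−k₁t) = e^(−0.308×2.68) = e^(−0.8254) = 0.4380; e^(−k₂t) = e^(−4.878) = 0.007615.
C_R = 0.308×5.34/(1.82−0.308) × (0.4380−0.007615) = 1.088×0.4304 = 0.4682 mol·L⁻¹.
C_A = C_{A0}e^(−k₁t) = 2.339 mol·L⁻¹, so C_S = C_{A0}−C_A−C_R = 2.533 mol·L⁻¹; C_R/C_S = 0.185.

0.185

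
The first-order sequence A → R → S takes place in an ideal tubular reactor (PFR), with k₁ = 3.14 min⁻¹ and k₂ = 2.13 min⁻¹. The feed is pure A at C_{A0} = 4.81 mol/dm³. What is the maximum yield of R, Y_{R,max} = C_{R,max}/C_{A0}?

0.441

For a first-order series the maximum intermediate yield is C_{R,max}/C_{A0} = (k₁/k₂)^[k₂/(k₂−k₁)].
= (3.14/2.13)^(2.13/(2.13−3.14)) = (1.474)^(-2.109) = 0.4411.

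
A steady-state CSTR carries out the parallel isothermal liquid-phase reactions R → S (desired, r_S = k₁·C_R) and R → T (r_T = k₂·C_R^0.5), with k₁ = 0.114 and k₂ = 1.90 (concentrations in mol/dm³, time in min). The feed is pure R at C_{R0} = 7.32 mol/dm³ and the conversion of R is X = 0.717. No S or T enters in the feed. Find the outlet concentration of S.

Exit C_R = C_{R0}(1−X) = 7.32×0.283 = 2.072 mol/dm³.
Rates in a CSTR are evaluated at the outlet concentration: r_S = 0.114×2.072 = 0.2362, r_T = 1.90×2.072^0.5 = 2.735.
Fraction of consumed R going to S: r_S/(r_S+r_T) = 0.07949.
C_S = 0.07949·C_{R0}·X = 0.07949×7.32×0.717 = 0.417 mol/dm³.

0.417 mol/dm³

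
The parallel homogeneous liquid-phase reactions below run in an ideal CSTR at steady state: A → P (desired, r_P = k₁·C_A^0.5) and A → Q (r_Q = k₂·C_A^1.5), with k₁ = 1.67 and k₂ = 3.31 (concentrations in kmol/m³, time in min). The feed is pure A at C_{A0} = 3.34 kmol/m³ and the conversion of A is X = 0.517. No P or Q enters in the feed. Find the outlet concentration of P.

Exit C_A = C_{A0}(1−X) = 3.34×0.483 = 1.613 kmol/m³.
A CSTR operates uniformly at the exit composition, giving r_P = 2.121 and r_Q = 6.782 (each k·C_A^n at C_A = 1.613).
Fraction of consumed A going to P: r_P/(r_P+r_Q) = 0.2382.
C_P = 0.2382·C_{A0}·X = 0.2382×3.34×0.517 = 0.411 kmol/m³.

0.411 kmol/m³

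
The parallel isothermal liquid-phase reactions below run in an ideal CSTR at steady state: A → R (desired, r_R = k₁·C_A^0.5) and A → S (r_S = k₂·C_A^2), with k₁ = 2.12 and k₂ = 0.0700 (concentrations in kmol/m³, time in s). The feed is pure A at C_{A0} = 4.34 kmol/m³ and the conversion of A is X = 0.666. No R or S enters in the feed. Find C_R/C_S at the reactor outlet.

17.4

Exit C_A = C_{A0}(1−X) = 4.34×0.334 = 1.450 kmol/m³.
Rates in a CSTR are evaluated at the outlet concentration: r_R = 2.12×1.450^0.5 = 2.552, r_S = 0.0700×1.450^2 = 0.1471.
Overall selectivity = C_R/C_S = r_Rτ/(r_Sτ) = r_R/r_S = 17.4.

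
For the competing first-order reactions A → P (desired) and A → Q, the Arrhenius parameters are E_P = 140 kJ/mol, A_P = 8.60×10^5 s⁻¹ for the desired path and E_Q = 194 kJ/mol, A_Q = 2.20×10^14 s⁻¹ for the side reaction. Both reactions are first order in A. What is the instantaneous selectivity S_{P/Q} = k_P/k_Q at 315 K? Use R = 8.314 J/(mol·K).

3.52

With equal orders, S_{P/Q} = k_P/k_Q = (A_P/A_Q)·exp[(E_Q−E_P)/(RT)].
(E_Q−E_P)/(RT) = (194−140)×10³/(8.314×315) = 54000/2619 = 20.62.
k_P/k_Q = (8.60×10^5/2.20×10^14)·exp(20.62) = 3.909×10^-9 × 9.012×10^8 = 3.52.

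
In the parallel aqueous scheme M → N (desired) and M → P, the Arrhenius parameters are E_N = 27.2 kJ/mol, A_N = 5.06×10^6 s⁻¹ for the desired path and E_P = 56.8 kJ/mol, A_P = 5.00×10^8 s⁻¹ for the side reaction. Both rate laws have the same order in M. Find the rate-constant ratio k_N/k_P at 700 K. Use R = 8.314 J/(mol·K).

1.64

k_N/k_P = (A_N/A_P)·exp[−(E_N−E_P)/(RT)] = (A_N/A_P)·exp[(E_P−E_N)/(RT)].
(E_P−E_N)/(RT) = (56.8−27.2)×10³/(8.314×700) = 29600/5820 = 5.086.
k_N/k_P = (5.06×10^6/5.00×10^8)·exp(5.086) = 0.01012 × 161.8 = 1.64.
Since E_N < E_P, lowering the temperature improves selectivity toward N.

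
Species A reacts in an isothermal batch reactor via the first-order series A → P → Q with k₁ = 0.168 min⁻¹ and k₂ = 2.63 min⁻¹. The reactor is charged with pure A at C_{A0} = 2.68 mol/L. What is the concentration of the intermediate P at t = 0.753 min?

For first-order series with pure A initially, C_P(t) = k₁C_{A0}/(k₂−k₁)·(e^(−k₁t) − e^(−k₂t)).
e^(−k₁t) = e^(−0.168×0.753) = e^(−0.1265) = 0.8812; e^(−k₂t) = e^(−1.980) = 0.1380.
C_P = 0.168×2.68/(2.63−0.168) × (0.8812−0.1380) = 0.1829×0.7432 = 0.1359 mol/L.

0.136 mol/L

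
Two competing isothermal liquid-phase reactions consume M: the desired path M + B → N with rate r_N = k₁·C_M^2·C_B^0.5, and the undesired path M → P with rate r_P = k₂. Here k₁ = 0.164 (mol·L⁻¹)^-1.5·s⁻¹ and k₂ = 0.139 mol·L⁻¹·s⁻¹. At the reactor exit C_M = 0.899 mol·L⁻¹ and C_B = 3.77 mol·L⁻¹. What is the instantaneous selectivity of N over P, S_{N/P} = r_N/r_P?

S_{N/P} = r_N/r_P = (k₁·C_M^2·C_B^0.5)/(k₂) = (k₁/k₂)·C_M^2·C_B^0.5.
= (0.164×0.8990^2×3.770^0.5) / (0.139) = 0.2574/0.1390 = 1.85.
Since the desired path is higher order in M, keeping C_M high (PFR or concentrated feed) favours N.

1.85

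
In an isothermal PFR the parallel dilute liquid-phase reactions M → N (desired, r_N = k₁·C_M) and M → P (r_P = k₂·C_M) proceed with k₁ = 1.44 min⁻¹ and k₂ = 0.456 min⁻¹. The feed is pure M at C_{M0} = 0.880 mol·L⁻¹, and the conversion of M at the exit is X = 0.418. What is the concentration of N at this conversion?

C_M = C_{M0}(1−X) = 0.5122 mol·L⁻¹.
Both paths are first order in M, so the instantaneous fraction to N is constant: dC_N/d(−C_M) = k₁/(k₁+k₂) = 0.7595.
C_N = 0.7595·(C_{M0}−C_M) = 0.7595×0.3678 = 0.279 mol·L⁻¹.

0.279 mol·L⁻¹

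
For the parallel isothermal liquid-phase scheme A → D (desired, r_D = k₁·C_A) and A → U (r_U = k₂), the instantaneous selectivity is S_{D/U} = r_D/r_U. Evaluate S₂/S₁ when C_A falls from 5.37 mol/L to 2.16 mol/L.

S_{D/U} = (k₁/k₂)·C_A, so S₂/S₁ = (C_{A,2}/C_{A,1}).
= 2.16/5.37 = 0.402.
Selectivity toward D falls as C_A falls — high-concentration operation is favoured.

0.402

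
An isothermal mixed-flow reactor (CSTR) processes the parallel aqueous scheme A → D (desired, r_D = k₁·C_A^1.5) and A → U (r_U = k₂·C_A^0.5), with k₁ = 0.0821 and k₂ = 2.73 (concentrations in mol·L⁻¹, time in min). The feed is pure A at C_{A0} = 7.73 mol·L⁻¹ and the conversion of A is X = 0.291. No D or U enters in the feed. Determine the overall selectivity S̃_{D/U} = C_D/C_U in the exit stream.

0.165

Exit C_A = C_{A0}(1−X) = 7.73×0.709 = 5.481 mol·L⁻¹.
In a CSTR the entire volume is at exit conditions, so r_D = 0.0821×5.481^1.5 = 1.053 and r_U = 2.73×5.481^0.5 = 6.391.
Overall selectivity = C_D/C_U = r_Dτ/(r_Uτ) = r_D/r_U = 0.165.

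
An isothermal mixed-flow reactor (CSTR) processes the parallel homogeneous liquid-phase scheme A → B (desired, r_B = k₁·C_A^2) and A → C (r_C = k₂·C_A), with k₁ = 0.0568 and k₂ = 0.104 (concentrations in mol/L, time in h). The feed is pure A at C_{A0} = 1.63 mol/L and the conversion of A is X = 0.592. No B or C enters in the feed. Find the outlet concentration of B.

0.257 mol/L

Exit C_A = C_{A0}(1−X) = 1.63×0.408 = 0.6650 mol/L.
Rates in a CSTR are evaluated at the outlet concentration: r_B = 0.0568×0.6650^2 = 0.02512, r_C = 0.104×0.6650 = 0.06916.
Fraction of consumed A going to B: r_B/(r_B+r_C) = 0.2664.
C_B = 0.2664·C_{A0}·X = 0.2664×1.63×0.592 = 0.257 mol/L.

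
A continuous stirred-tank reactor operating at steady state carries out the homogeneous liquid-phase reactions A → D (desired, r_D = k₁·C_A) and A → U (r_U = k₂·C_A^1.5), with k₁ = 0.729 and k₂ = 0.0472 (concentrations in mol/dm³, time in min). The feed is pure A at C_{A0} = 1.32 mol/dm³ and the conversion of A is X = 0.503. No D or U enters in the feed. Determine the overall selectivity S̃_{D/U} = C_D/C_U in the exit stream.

19.1

Exit C_A = C_{A0}(1−X) = 1.32×0.497 = 0.6560 mol/dm³.
In a CSTR the entire volume is at exit conditions, so r_D = 0.729×0.6560 = 0.4783 and r_U = 0.0472×0.6560^1.5 = 0.02508.
Overall selectivity = C_D/C_U = r_Dτ/(r_Uτ) = r_D/r_U = 19.1.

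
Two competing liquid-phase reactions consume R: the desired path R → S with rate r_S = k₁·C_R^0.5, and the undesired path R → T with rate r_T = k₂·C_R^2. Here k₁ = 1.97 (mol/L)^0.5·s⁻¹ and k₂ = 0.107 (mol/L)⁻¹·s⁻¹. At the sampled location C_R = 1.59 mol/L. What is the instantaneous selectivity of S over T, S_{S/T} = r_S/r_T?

S_{S/T} = r_S/r_T = (k₁·C_R^0.5)/(k₂·C_R^2) = (k₁/k₂)·C_R^-1.5.
= (1.97×1.590^0.5) / (0.107×1.590^2) = 2.484/0.2705 = 9.18.
The undesired path is higher order in R, so low C_R (CSTR or dilute feed) favours S.

9.18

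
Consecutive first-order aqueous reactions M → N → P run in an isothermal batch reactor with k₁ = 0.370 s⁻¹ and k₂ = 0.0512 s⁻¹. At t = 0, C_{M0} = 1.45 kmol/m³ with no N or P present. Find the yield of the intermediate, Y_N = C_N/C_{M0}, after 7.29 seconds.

0.721

The intermediate concentration in a first-order A→B→C sequence is C_N = k₁C_{M0}(e^(−k₁t) − e^(−k₂t))/(k₂−k₁).
e^(−k₁t) = e^(−0.370×7.29) = e^(−2.697) = 0.06739; e^(−k₂t) = e^(−0.3732) = 0.6885.
C_N = 0.370×1.45/(0.0512−0.370) × (0.06739−0.6885) = (-1.683)×(-0.6211) = 1.045 kmol/m³.
Y_N = C_N/C_{M0} = 1.045/1.45 = 0.721.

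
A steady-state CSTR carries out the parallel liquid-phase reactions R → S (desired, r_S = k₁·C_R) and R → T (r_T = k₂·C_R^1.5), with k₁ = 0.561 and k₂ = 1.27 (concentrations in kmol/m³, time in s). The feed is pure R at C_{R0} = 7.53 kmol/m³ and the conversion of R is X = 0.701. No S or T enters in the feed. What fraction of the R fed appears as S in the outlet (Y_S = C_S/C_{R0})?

Exit C_R = C_{R0}(1−X) = 7.53×0.299 = 2.251 kmol/m³.
A CSTR operates uniformly at the exit composition, giving r_S = 1.263 and r_T = 4.290 (each k·C_R^n at C_R = 2.251).
Fraction of consumed R going to S: r_S/(r_S+r_T) = 0.2274.
C_S = 0.2274·C_{R0}·X = 0.2274×7.53×0.701 = 1.20 kmol/m³; Y_S = C_S/C_{R0} = 0.159.

0.159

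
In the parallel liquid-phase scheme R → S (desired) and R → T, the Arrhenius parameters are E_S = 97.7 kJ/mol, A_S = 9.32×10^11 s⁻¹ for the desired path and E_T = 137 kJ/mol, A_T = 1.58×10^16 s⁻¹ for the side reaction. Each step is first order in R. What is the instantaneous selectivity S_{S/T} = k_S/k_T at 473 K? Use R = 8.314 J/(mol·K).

1.29

With equal orders, S_{S/T} = k_S/k_T = (A_S/A_T)·exp[(E_T−E_S)/(RT)].
(E_T−E_S)/(RT) = (137−97.7)×10³/(8.314×473) = 39300/3933 = 9.994.
k_S/k_T = (9.32×10^11/1.58×10^16)·exp(9.994) = 5.899×10^-5 × 21886 = 1.29.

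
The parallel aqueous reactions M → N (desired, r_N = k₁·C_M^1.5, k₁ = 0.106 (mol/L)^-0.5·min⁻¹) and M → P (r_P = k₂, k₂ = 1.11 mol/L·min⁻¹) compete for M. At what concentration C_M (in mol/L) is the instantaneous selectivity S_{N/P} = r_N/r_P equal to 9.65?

S_{N/P} = (k₁/k₂)·C_M^1.5 ⇒ C_M = (S·k₂/k₁)^(1/1.5).
= (9.65×1.11/0.106)^(0.6667) = (101.1)^(0.6667) = 21.7 mol/L.

21.7 mol/L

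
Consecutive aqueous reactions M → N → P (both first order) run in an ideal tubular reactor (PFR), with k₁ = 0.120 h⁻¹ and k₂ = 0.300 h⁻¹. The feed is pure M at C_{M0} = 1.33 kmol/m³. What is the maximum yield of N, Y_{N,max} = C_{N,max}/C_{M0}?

At the optimum, C_{N,max}/C_{M0} = (k₁/k₂)^[k₂/(k₂−k₁)].
= (0.120/0.300)^(0.300/(0.300−0.120)) = (0.4000)^(1.667) = 0.2172.

0.217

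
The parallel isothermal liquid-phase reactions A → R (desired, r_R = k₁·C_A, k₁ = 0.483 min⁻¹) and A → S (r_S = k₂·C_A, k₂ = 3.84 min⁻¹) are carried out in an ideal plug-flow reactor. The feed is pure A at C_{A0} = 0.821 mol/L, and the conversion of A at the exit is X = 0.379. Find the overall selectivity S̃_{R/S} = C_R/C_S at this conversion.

0.126

C_A = C_{A0}(1−X) = 0.5098 mol/L.
Both paths are first order in A, so the instantaneous fraction to R is constant: dC_R/d(−C_A) = k₁/(k₁+k₂) = 0.1117.
C_R = 0.1117·(C_{A0}−C_A) = 0.1117×0.3112 = 0.0348 mol/L.
C_S = (C_{A0}−C_A)−C_R = 0.2764 mol/L; S̃_{R/S} = 0.03477/0.2764 = 0.126.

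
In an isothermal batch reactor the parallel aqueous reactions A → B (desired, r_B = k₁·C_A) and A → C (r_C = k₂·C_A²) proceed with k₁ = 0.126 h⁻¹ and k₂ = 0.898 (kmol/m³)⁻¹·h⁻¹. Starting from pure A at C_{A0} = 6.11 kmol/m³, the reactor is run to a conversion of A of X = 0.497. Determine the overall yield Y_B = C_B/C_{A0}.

C_A = C_{A0}(1−X) = 3.073 kmol/m³.
Along a PFR/batch, dC_B/dC_A = −r_B/(r_B+r_C) = −k₁/(k₁+k₂·C_A).
Integrating from C_{A0} to C_A: C_B = (0.126/0.898)·ln[(0.126+0.898·6.11)/(0.126+0.898·3.07)] = 0.1403·ln(5.613/2.886) = 0.09334 kmol/m³.
Y_B = C_B/C_{A0} = 0.09334/6.11 = 0.0153.

0.0153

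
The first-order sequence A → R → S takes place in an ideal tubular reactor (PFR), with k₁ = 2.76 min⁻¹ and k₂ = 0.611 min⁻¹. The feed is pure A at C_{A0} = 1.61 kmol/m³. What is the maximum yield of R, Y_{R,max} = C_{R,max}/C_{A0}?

For a first-order series the maximum intermediate yield is C_{R,max}/C_{A0} = (k₁/k₂)^[k₂/(k₂−k₁)].
= (2.76/0.611)^(0.611/(0.611−2.76)) = (4.517)^(-0.2843) = 0.6513.

0.651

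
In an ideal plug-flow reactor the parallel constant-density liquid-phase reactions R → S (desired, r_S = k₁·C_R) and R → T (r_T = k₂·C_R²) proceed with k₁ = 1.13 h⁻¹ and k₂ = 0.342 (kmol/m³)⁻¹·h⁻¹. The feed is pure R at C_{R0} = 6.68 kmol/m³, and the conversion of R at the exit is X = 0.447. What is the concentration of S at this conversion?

1.17 kmol/m³

C_R = C_{R0}(1−X) = 3.694 kmol/m³.
Along a PFR/batch, dC_S/dC_R = −r_S/(r_S+r_T) = −k₁/(k₁+k₂·C_R).
Integrating from C_{R0} to C_R: C_S = (1.13/0.342)·ln[(1.13+0.342·6.68)/(1.13+0.342·3.69)] = 3.304·ln(3.415/2.393) = 1.174 kmol/m³.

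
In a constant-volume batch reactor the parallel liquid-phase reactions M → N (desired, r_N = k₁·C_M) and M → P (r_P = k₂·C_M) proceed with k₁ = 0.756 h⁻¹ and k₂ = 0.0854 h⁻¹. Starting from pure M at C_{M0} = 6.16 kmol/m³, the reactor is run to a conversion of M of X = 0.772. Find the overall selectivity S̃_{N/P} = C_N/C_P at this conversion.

8.85

C_M = C_{M0}(1−X) = 1.404 kmol/m³.
Both paths are first order in M, so the instantaneous fraction to N is constant: dC_N/d(−C_M) = k₁/(k₁+k₂) = 0.8985.
C_N = 0.8985·(C_{M0}−C_M) = 0.8985×4.756 = 4.27 kmol/m³.
C_P = (C_{M0}−C_M)−C_N = 0.4827 kmol/m³; S̃_{N/P} = 4.273/0.4827 = 8.85.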